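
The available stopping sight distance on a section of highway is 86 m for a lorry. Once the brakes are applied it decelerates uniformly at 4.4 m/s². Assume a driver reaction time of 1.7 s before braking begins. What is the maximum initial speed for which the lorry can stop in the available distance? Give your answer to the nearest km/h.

Maximum speed ≈ 76 km/h

Stopping distance: v·t_r + v²/(2a) = 86 with t_r = 1.7 s and a = 4.400 m/s².
So v² + 14.960 v − 756.80 = 0.
Positive root: v = −a·t_r + √((a·t_r)² + 2a·d) = −7.480 + √(55.950 + 756.80) = 21.0288 m/s.
21.0288 m/s × 3.6 = 75.704 km/h.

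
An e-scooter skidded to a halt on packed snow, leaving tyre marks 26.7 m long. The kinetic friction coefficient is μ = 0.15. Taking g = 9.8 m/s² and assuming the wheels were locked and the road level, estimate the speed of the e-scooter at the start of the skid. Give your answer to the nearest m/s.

Initial speed ≈ 9 m/s

Deceleration a = μg = 0.15 × 9.8 = 1.470 m/s².
v = √(2a·d) = √(2 × 1.470 × 26.7) = √78.498 = 8.8599 m/s.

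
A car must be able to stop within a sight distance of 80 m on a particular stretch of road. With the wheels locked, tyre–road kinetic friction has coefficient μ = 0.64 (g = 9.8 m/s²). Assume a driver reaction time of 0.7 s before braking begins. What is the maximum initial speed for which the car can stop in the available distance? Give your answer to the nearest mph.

Maximum speed ≈ 62 mph

a = μg = 0.64 × 9.8 = 6.272 m/s².
Stopping distance: v·t_r + v²/(2a) = 80 with t_r = 0.7 s and a = 6.272 m/s².
So v² + 8.781 v − 1003.52 = 0.
Positive root: v = −a·t_r + √((a·t_r)² + 2a·d) = −4.390 + √(19.272 + 1003.52) = 27.5911 m/s.
27.5911 m/s ÷ 0.44704 = 61.720 mph.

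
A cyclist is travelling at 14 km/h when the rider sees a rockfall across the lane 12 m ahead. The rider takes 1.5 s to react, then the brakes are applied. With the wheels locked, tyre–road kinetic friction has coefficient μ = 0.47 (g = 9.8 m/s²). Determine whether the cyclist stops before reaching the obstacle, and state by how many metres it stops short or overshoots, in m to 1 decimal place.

14 km/h ÷ 3.6 = 3.8889 m/s.
a = μg = 0.47 × 9.8 = 4.606 m/s².
Reaction distance = 3.8889 × 1.5 = 5.833 m.
Braking distance = v²/(2a) = 15.124 / 9.212 = 1.642 m.
Total stopping distance = 5.833 + 1.642 = 7.475 m, vs 12 m available — it stops with 12 − 7.475 = 4.525 m to spare.

Yes — it stops 4.5 m short of the obstacle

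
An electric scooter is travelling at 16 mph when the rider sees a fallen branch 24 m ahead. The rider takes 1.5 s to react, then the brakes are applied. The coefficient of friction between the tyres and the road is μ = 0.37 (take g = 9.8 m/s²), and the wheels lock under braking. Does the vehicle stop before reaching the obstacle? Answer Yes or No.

16 mph × 0.44704 = 7.1526 m/s.
a = μg = 0.37 × 9.8 = 3.626 m/s².
Reaction distance = 7.1526 × 1.5 = 10.729 m.
Braking distance = v²/(2a) = 51.160 / 7.252 = 7.055 m.
Total stopping distance = 10.729 + 7.055 = 17.784 m, vs 24 m available — it stops with 24 − 17.784 = 6.216 m to spare.

Yes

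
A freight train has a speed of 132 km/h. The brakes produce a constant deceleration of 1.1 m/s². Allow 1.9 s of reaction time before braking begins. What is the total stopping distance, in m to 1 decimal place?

132 km/h ÷ 3.6 = 36.6667 m/s.
Reaction distance = v·t_r = 36.6667 × 1.9 = 69.667 m.
Braking distance = v²/(2a) = 36.6667² / (2 × 1.100) = 1344.447 / 2.200 = 611.112 m.
Total = 69.667 + 611.112 = 680.779 m.

Total stopping distance ≈ 680.8 m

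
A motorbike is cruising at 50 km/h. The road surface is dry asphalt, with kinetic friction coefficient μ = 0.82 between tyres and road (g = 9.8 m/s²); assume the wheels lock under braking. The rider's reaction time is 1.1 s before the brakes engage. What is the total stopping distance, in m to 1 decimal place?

Total stopping distance ≈ 27.3 m

50 km/h ÷ 3.6 = 13.8889 m/s.
a = μg = 0.82 × 9.8 = 8.036 m/s².
Reaction distance = v·t_r = 13.8889 × 1.1 = 15.278 m.
Braking distance = v²/(2a) = 13.8889² / (2 × 8.036) = 192.902 / 16.072 = 12.002 m.
Total = 15.278 + 12.002 = 27.280 m.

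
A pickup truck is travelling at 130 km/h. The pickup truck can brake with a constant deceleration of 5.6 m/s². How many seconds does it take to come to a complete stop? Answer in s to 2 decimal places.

130 km/h ÷ 3.6 = 36.1111 m/s.
Braking time = v/a = 36.1111 / 5.600 = 6.448 s.

Braking time ≈ 6.45 s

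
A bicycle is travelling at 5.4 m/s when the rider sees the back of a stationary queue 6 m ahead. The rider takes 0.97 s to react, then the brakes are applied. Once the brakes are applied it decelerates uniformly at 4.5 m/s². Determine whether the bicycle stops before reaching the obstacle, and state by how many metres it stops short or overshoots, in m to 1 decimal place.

No — it overshoots by 2.5 m

Reaction distance = 5.4000 × 0.97 = 5.238 m.
Braking distance = v²/(2a) = 29.160 / 9.000 = 3.240 m.
Total stopping distance = 5.238 + 3.240 = 8.478 m, vs 6 m available — it cannot stop in time and overshoots by 8.478 − 6 = 2.478 m.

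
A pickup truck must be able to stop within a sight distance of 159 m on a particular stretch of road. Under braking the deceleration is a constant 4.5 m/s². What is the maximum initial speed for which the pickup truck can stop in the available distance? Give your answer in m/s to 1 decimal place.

Maximum speed ≈ 37.8 m/s

v²/(2a) = d ⇒ v = √(2 × 4.500 × 159) = √1431.00 = 37.8286 m/s.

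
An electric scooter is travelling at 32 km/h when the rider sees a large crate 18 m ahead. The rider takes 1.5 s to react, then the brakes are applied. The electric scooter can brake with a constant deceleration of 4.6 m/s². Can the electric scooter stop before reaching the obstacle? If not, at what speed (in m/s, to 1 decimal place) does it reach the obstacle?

32 km/h ÷ 3.6 = 8.8889 m/s.
Reaction distance = 8.8889 × 1.5 = 13.333 m.
Braking distance needed to stop: v²/(2a) = 79.013 / 9.200 = 8.588 m, so total needed = 13.333 + 8.588 = 21.921 m > 18 m — it cannot stop.
Distance remaining when braking begins: 18 − 13.333 = 4.667 m.
v² = v₀² − 2a·d = 79.013 − 2 × 4.600 × 4.667 = 36.077 m²/s².
v = √36.077 = 6.006 m/s.

No — it strikes the obstacle at 6.0 m/s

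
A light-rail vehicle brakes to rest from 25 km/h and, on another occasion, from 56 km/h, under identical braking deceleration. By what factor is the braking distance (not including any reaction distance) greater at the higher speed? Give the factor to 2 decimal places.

Braking distance d = v²/(2a), so with a fixed, d ∝ v².
Factor = (56/25)² = 2.2400² = 5.0176.

Factor ≈ 5.02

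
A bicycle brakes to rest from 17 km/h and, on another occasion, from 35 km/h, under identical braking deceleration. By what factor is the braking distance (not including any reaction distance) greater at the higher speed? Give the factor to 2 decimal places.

Braking distance d = v²/(2a), so with a fixed, d ∝ v².
Factor = (35/17)² = 2.0588² = 4.2387.

Factor ≈ 4.24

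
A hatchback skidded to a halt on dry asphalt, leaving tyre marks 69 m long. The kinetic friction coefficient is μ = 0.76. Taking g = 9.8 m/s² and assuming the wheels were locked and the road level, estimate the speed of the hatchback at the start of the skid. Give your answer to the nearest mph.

Initial speed ≈ 72 mph

Deceleration a = μg = 0.76 × 9.8 = 7.448 m/s².
v = √(2a·d) = √(2 × 7.448 × 69) = √1027.824 = 32.0597 m/s.
= 32.0597 ÷ 0.44704 = 71.716 mph.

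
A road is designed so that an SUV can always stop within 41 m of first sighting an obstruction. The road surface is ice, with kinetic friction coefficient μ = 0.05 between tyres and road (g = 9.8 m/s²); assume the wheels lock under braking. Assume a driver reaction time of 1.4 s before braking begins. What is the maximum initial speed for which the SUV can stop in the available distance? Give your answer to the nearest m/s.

Maximum speed ≈ 6 m/s

a = μg = 0.05 × 9.8 = 0.490 m/s².
Stopping distance: v·t_r + v²/(2a) = 41 with t_r = 1.4 s and a = 0.490 m/s².
So v² + 1.372 v − 40.18 = 0.
Positive root: v = −a·t_r + √((a·t_r)² + 2a·d) = −0.686 + √(0.471 + 40.18) = 5.6898 m/s.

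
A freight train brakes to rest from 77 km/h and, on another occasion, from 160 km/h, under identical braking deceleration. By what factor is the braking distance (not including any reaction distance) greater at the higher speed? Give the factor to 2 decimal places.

Braking distance d = v²/(2a), so with a fixed, d ∝ v².
Factor = (160/77)² = 2.0779² = 4.3177.

Factor ≈ 4.32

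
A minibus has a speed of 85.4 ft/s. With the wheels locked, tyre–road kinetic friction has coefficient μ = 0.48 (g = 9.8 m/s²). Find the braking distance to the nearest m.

Braking distance ≈ 72 m

85.4 ft/s × 0.3048 = 26.0299 m/s.
a = μg = 0.48 × 9.8 = 4.704 m/s².
Braking distance = v²/(2a) = 26.0299² / (2 × 4.704) = 677.556 / 9.408 = 72.019 m.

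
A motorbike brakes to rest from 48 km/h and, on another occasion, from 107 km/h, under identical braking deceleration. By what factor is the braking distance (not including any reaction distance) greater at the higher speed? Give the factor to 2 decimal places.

Factor ≈ 4.97

Braking distance d = v²/(2a), so with a fixed, d ∝ v².
Factor = (107/48)² = 2.2292² = 4.9693.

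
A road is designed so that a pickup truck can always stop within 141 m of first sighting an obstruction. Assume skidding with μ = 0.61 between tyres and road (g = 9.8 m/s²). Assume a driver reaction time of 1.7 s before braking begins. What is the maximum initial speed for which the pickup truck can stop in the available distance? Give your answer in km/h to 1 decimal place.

Maximum speed ≈ 115.7 km/h

a = μg = 0.61 × 9.8 = 5.978 m/s².
Stopping distance: v·t_r + v²/(2a) = 141 with t_r = 1.7 s and a = 5.978 m/s².
So v² + 20.325 v − 1685.80 = 0.
Positive root: v = −a·t_r + √((a·t_r)² + 2a·d) = −10.163 + √(103.287 + 1685.80) = 32.1346 m/s.
32.1346 m/s × 3.6 = 115.685 km/h.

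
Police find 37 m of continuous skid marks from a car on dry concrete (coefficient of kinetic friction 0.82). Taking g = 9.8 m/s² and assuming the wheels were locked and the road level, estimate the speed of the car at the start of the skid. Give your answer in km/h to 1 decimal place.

Deceleration a = μg = 0.82 × 9.8 = 8.036 m/s².
v = √(2a·d) = √(2 × 8.036 × 37) = √594.664 = 24.3857 m/s.
= 24.3857 × 3.6 = 87.789 km/h.

Initial speed ≈ 87.8 km/h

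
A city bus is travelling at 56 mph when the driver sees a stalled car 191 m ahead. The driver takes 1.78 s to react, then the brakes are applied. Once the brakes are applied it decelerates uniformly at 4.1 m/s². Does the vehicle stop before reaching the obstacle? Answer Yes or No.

Yes

56 mph × 0.44704 = 25.0342 m/s.
Reaction distance = 25.0342 × 1.78 = 44.561 m.
Braking distance = v²/(2a) = 626.711 / 8.200 = 76.428 m.
Total stopping distance = 44.561 + 76.428 = 120.989 m, vs 191 m available — it stops with 191 − 120.989 = 70.011 m to spare.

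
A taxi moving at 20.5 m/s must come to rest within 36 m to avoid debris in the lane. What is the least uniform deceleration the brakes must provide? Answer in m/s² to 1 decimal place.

Required deceleration ≈ 5.8 m/s²

v² = 2a·d ⇒ a = v²/(2d) = 20.5000² / (2 × 36.000) = 420.250 / 72.000 = 5.8368 m/s².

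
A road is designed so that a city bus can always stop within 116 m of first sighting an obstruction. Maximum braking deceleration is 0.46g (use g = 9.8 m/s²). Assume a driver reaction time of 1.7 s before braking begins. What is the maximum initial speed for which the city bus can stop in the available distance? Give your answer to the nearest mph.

Maximum speed ≈ 57 mph

a = 0.46 × 9.8 = 4.508 m/s².
Stopping distance: v·t_r + v²/(2a) = 116 with t_r = 1.7 s and a = 4.508 m/s².
So v² + 15.327 v − 1045.86 = 0.
Positive root: v = −a·t_r + √((a·t_r)² + 2a·d) = −7.664 + √(58.737 + 1045.86) = 25.5715 m/s.
25.5715 m/s ÷ 0.44704 = 57.202 mph.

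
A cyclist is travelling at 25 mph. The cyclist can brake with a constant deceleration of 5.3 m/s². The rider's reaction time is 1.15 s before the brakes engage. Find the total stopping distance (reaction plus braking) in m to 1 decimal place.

Total stopping distance ≈ 24.6 m

25 mph × 0.44704 = 11.1760 m/s.
Reaction distance = v·t_r = 11.1760 × 1.15 = 12.852 m.
Braking distance = v²/(2a) = 11.1760² / (2 × 5.300) = 124.903 / 10.600 = 11.783 m.
Total = 12.852 + 11.783 = 24.635 m.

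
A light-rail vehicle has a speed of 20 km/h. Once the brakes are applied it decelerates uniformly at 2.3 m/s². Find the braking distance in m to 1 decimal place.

Braking distance ≈ 6.7 m

20 km/h ÷ 3.6 = 5.5556 m/s.
Braking distance = v²/(2a) = 5.5556² / (2 × 2.300) = 30.865 / 4.600 = 6.710 m.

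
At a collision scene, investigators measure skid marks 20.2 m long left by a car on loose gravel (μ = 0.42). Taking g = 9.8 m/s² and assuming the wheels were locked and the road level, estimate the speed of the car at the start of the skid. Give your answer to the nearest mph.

Deceleration a = μg = 0.42 × 9.8 = 4.116 m/s².
v = √(2a·d) = √(2 × 4.116 × 20.2) = √166.286 = 12.8952 m/s.
= 12.8952 ÷ 0.44704 = 28.846 mph.

Initial speed ≈ 29 mph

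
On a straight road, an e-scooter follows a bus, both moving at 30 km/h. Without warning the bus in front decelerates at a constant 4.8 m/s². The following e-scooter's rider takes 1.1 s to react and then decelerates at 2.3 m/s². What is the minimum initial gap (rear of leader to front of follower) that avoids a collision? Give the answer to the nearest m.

Minimum gap ≈ 17 m

30 km/h ÷ 3.6 = 8.3333 m/s.
Leader travels v²/(2a_L) = 69.444 / 9.600 = 7.234 m before stopping.
Follower covers v·t_r = 8.3333 × 1.1 = 9.167 m while reacting, then v²/(2a_F) = 69.444 / 4.600 = 15.097 m while braking, for a total of 9.167 + 15.097 = 24.264 m.
Since a_F ≤ a_L and the follower starts braking later, the follower is never slower than the leader, so the closest approach is when both have stopped.
Minimum gap = 24.264 − 7.234 = 17.030 m.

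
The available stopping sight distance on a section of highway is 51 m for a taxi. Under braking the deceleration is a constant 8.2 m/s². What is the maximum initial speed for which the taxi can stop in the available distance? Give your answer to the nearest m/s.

v²/(2a) = d ⇒ v = √(2 × 8.200 × 51) = √836.40 = 28.9206 m/s.

Maximum speed ≈ 29 m/s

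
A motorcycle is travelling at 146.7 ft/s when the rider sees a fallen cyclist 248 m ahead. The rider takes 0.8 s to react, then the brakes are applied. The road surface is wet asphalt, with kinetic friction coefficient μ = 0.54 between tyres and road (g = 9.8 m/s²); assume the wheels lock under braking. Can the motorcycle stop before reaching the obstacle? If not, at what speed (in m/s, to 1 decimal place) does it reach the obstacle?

146.7 ft/s × 0.3048 = 44.7142 m/s.
a = μg = 0.54 × 9.8 = 5.292 m/s².
Reaction distance = 44.7142 × 0.8 = 35.771 m.
Braking distance = v²/(2a) = 1999.360 / 10.584 = 188.904 m.
Total stopping distance = 35.771 + 188.904 = 224.675 m, vs 248 m available — it stops with 248 − 224.675 = 23.325 m to spare.

Yes — it stops about 23.3 m short of the obstacle, so it never reaches it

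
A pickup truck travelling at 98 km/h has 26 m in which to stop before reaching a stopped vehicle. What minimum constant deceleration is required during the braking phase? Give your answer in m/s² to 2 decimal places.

Required deceleration ≈ 14.25 m/s²

98 km/h ÷ 3.6 = 27.2222 m/s.
v² = 2a·d ⇒ a = v²/(2d) = 27.2222² / (2 × 26.000) = 741.048 / 52.000 = 14.2509 m/s².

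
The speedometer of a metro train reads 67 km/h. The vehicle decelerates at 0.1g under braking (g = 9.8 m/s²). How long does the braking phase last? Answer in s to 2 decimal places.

Braking time ≈ 18.99 s

67 km/h ÷ 3.6 = 18.6111 m/s.
a = 0.1 × 9.8 = 0.980 m/s².
Braking time = v/a = 18.6111 / 0.980 = 18.991 s.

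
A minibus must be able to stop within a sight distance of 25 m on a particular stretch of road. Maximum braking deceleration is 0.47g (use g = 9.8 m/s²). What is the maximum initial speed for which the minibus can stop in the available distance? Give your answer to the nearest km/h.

a = 0.47 × 9.8 = 4.606 m/s².
v²/(2a) = d ⇒ v = √(2 × 4.606 × 25) = √230.30 = 15.1756 m/s.
15.1756 m/s × 3.6 = 54.632 km/h.

Maximum speed ≈ 55 km/h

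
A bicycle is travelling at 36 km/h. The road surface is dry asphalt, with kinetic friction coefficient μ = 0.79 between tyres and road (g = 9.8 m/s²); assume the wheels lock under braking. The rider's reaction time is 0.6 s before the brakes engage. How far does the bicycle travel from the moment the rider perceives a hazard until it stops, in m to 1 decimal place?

Total stopping distance ≈ 12.5 m

36 km/h ÷ 3.6 = 10.0000 m/s.
a = μg = 0.79 × 9.8 = 7.742 m/s².
Reaction distance = v·t_r = 10.0000 × 0.6 = 6.000 m.
Braking distance = v²/(2a) = 10.0000² / (2 × 7.742) = 100.000 / 15.484 = 6.458 m.
Total = 6.000 + 6.458 = 12.458 m.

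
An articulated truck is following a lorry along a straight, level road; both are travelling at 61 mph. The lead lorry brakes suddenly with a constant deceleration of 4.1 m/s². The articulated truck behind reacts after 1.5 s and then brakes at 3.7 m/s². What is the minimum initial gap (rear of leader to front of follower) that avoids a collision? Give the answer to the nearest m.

61 mph × 0.44704 = 27.2694 m/s.
Leader travels v²/(2a_L) = 743.620 / 8.200 = 90.685 m before stopping.
Follower covers v·t_r = 27.2694 × 1.5 = 40.904 m while reacting, then v²/(2a_F) = 743.620 / 7.400 = 100.489 m while braking, for a total of 40.904 + 100.489 = 141.393 m.
Since a_F ≤ a_L and the follower starts braking later, the follower is never slower than the leader, so the closest approach is when both have stopped.
Minimum gap = 141.393 − 90.685 = 50.708 m.

Minimum gap ≈ 51 m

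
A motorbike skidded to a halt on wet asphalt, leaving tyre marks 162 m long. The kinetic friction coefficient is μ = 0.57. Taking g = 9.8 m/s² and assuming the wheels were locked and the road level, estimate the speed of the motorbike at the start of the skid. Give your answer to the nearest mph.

Initial speed ≈ 95 mph

Deceleration a = μg = 0.57 × 9.8 = 5.586 m/s².
v = √(2a·d) = √(2 × 5.586 × 162) = √1809.864 = 42.5425 m/s.
= 42.5425 ÷ 0.44704 = 95.165 mph.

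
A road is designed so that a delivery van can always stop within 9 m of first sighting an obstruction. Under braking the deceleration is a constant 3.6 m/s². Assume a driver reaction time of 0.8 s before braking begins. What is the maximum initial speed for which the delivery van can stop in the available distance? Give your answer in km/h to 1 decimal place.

Stopping distance: v·t_r + v²/(2a) = 9 with t_r = 0.8 s and a = 3.600 m/s².
So v² + 5.760 v − 64.80 = 0.
Positive root: v = −a·t_r + √((a·t_r)² + 2a·d) = −2.880 + √(8.294 + 64.80) = 5.6695 m/s.
5.6695 m/s × 3.6 = 20.410 km/h.

Maximum speed ≈ 20.4 km/h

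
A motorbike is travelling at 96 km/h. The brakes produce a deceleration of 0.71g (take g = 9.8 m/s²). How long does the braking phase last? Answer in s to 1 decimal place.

96 km/h ÷ 3.6 = 26.6667 m/s.
a = 0.71 × 9.8 = 6.958 m/s².
Braking time = v/a = 26.6667 / 6.958 = 3.833 s.

Braking time ≈ 3.8 s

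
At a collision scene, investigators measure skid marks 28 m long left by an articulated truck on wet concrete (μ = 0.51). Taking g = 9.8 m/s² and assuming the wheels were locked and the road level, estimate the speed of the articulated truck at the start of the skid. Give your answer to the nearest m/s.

Initial speed ≈ 17 m/s

Deceleration a = μg = 0.51 × 9.8 = 4.998 m/s².
v = √(2a·d) = √(2 × 4.998 × 28) = √279.888 = 16.7299 m/s.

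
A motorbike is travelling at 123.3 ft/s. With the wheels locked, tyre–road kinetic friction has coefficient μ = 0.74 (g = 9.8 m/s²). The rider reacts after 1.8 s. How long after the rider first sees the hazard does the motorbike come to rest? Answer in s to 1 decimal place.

123.3 ft/s × 0.3048 = 37.5818 m/s.
a = μg = 0.74 × 9.8 = 7.252 m/s².
Braking time = v/a = 37.5818 / 7.252 = 5.182 s.
Total = 1.8 + 5.182 = 6.982 s.

Total time ≈ 7.0 s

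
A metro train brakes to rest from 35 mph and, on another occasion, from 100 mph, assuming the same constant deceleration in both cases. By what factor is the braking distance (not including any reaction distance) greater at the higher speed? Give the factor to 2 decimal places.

Braking distance d = v²/(2a), so with a fixed, d ∝ v².
Factor = (100/35)² = 2.8571² = 8.1630.

Factor ≈ 8.16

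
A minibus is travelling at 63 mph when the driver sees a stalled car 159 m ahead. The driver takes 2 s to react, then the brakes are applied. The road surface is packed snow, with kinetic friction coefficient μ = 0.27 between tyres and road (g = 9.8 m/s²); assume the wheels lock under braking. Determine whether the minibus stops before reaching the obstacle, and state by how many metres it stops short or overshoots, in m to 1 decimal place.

No — it overshoots by 47.2 m

63 mph × 0.44704 = 28.1635 m/s.
a = μg = 0.27 × 9.8 = 2.646 m/s².
Reaction distance = 28.1635 × 2 = 56.327 m.
Braking distance = v²/(2a) = 793.183 / 5.292 = 149.883 m.
Total stopping distance = 56.327 + 149.883 = 206.210 m, vs 159 m available — it cannot stop in time and overshoots by 206.210 − 159 = 47.210 m.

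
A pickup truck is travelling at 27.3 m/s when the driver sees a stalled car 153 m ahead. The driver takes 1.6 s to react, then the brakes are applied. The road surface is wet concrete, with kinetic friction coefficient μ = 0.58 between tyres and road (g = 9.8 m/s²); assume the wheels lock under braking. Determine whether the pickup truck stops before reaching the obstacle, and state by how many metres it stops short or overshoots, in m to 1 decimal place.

a = μg = 0.58 × 9.8 = 5.684 m/s².
Reaction distance = 27.3000 × 1.6 = 43.680 m.
Braking distance = v²/(2a) = 745.290 / 11.368 = 65.560 m.
Total stopping distance = 43.680 + 65.560 = 109.240 m, vs 153 m available — it stops with 153 − 109.240 = 43.760 m to spare.

Yes — it stops 43.8 m short of the obstacle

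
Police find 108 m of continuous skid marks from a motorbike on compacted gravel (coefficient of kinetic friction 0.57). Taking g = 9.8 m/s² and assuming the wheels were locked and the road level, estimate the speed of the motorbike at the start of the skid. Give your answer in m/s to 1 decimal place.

Deceleration a = μg = 0.57 × 9.8 = 5.586 m/s².
v = √(2a·d) = √(2 × 5.586 × 108) = √1206.576 = 34.7358 m/s.

Initial speed ≈ 34.7 m/s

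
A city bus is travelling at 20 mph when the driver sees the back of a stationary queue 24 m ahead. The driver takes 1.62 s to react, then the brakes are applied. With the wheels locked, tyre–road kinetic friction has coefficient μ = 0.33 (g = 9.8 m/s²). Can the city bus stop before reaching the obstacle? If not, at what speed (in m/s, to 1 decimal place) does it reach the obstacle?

No — it strikes the obstacle at 4.3 m/s

20 mph × 0.44704 = 8.9408 m/s.
a = μg = 0.33 × 9.8 = 3.234 m/s².
Reaction distance = 8.9408 × 1.62 = 14.484 m.
Braking distance needed to stop: v²/(2a) = 79.938 / 6.468 = 12.359 m, so total needed = 14.484 + 12.359 = 26.843 m > 24 m — it cannot stop.
Distance remaining when braking begins: 24 − 14.484 = 9.516 m.
v² = v₀² − 2a·d = 79.938 − 2 × 3.234 × 9.516 = 18.389 m²/s².
v = √18.389 = 4.288 m/s.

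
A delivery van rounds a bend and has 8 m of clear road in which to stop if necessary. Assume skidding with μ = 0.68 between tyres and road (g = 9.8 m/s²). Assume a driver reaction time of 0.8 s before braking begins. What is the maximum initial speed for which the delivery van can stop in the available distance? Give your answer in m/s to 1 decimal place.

a = μg = 0.68 × 9.8 = 6.664 m/s².
Stopping distance: v·t_r + v²/(2a) = 8 with t_r = 0.8 s and a = 6.664 m/s².
So v² + 10.662 v − 106.62 = 0.
Positive root: v = −a·t_r + √((a·t_r)² + 2a·d) = −5.331 + √(28.420 + 106.62) = 6.2897 m/s.

Maximum speed ≈ 6.3 m/s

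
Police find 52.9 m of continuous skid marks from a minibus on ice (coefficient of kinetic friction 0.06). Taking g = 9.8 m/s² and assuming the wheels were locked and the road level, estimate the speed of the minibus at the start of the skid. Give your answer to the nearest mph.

Initial speed ≈ 18 mph

Deceleration a = μg = 0.06 × 9.8 = 0.588 m/s².
v = √(2a·d) = √(2 × 0.588 × 52.9) = √62.210 = 7.8873 m/s.
= 7.8873 ÷ 0.44704 = 17.643 mph.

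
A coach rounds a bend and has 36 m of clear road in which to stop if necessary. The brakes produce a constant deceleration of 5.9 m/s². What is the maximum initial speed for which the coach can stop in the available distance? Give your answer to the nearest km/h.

v²/(2a) = d ⇒ v = √(2 × 5.900 × 36) = √424.80 = 20.6107 m/s.
20.6107 m/s × 3.6 = 74.199 km/h.

Maximum speed ≈ 74 km/h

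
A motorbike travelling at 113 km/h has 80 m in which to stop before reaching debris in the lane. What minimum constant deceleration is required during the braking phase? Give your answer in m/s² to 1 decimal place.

113 km/h ÷ 3.6 = 31.3889 m/s.
v² = 2a·d ⇒ a = v²/(2d) = 31.3889² / (2 × 80.000) = 985.263 / 160.000 = 6.1579 m/s².

Required deceleration ≈ 6.2 m/s²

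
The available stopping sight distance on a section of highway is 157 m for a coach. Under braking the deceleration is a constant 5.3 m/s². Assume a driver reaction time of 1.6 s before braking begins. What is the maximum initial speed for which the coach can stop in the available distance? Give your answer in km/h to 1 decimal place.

Stopping distance: v·t_r + v²/(2a) = 157 with t_r = 1.6 s and a = 5.300 m/s².
So v² + 16.960 v − 1664.20 = 0.
Positive root: v = −a·t_r + √((a·t_r)² + 2a·d) = −8.480 + √(71.910 + 1664.20) = 33.1867 m/s.
33.1867 m/s × 3.6 = 119.472 km/h.

Maximum speed ≈ 119.5 km/h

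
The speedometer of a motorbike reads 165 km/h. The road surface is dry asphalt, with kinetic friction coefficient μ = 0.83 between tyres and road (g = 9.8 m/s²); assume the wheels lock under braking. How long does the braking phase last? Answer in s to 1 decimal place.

Braking time ≈ 5.6 s

165 km/h ÷ 3.6 = 45.8333 m/s.
a = μg = 0.83 × 9.8 = 8.134 m/s².
Braking time = v/a = 45.8333 / 8.134 = 5.635 s.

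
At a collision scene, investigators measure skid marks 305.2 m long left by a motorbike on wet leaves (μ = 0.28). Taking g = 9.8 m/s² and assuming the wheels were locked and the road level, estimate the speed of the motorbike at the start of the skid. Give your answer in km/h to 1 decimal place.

Initial speed ≈ 147.3 km/h

Deceleration a = μg = 0.28 × 9.8 = 2.744 m/s².
v = √(2a·d) = √(2 × 2.744 × 305.2) = √1674.938 = 40.9260 m/s.
= 40.9260 × 3.6 = 147.334 km/h.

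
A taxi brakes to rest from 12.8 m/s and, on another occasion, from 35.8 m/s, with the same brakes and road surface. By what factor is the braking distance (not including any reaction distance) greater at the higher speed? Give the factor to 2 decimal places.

Factor ≈ 7.82

Braking distance d = v²/(2a), so with a fixed, d ∝ v².
Factor = (35.8/12.8)² = 2.7969² = 7.8226.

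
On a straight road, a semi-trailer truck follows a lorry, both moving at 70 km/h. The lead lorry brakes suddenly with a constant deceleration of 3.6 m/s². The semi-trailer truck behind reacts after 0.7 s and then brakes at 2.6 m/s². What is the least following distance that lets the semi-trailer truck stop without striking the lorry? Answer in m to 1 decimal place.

70 km/h ÷ 3.6 = 19.4444 m/s.
Leader travels v²/(2a_L) = 378.085 / 7.200 = 52.512 m before stopping.
Follower covers v·t_r = 19.4444 × 0.7 = 13.611 m while reacting, then v²/(2a_F) = 378.085 / 5.200 = 72.709 m while braking, for a total of 13.611 + 72.709 = 86.320 m.
Since a_F ≤ a_L and the follower starts braking later, the follower is never slower than the leader, so the closest approach is when both have stopped.
Minimum gap = 86.320 − 52.512 = 33.808 m.

Minimum gap ≈ 33.8 m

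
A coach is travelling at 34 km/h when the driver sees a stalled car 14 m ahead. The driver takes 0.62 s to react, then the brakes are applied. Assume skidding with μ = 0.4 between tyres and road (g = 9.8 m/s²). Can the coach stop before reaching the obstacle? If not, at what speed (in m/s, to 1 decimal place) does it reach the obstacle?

No — it strikes the obstacle at 5.0 m/s

34 km/h ÷ 3.6 = 9.4444 m/s.
a = μg = 0.4 × 9.8 = 3.920 m/s².
Reaction distance = 9.4444 × 0.62 = 5.856 m.
Braking distance needed to stop: v²/(2a) = 89.197 / 7.840 = 11.377 m, so total needed = 5.856 + 11.377 = 17.233 m > 14 m — it cannot stop.
Distance remaining when braking begins: 14 − 5.856 = 8.144 m.
v² = v₀² − 2a·d = 89.197 − 2 × 3.920 × 8.144 = 25.348 m²/s².
v = √25.348 = 5.035 m/s.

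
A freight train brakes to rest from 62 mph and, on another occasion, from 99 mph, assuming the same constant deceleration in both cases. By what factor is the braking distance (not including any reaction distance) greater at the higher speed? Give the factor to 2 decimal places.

Factor ≈ 2.55

Braking distance d = v²/(2a), so with a fixed, d ∝ v².
Factor = (99/62)² = 1.5968² = 2.5498.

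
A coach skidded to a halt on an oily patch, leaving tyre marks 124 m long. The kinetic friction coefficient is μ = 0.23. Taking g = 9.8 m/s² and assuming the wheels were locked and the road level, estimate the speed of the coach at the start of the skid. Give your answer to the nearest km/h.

Initial speed ≈ 85 km/h

Deceleration a = μg = 0.23 × 9.8 = 2.254 m/s².
v = √(2a·d) = √(2 × 2.254 × 124) = √558.992 = 23.6430 m/s.
= 23.6430 × 3.6 = 85.115 km/h.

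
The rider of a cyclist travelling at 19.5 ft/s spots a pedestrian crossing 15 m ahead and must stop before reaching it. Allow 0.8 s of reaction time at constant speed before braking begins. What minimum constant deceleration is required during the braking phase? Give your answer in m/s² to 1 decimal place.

Required deceleration ≈ 1.7 m/s²

19.5 ft/s × 0.3048 = 5.9436 m/s.
Distance covered during reaction = 5.9436 × 0.8 = 4.755 m.
Distance available for braking: 15 − 4.755 = 10.245 m.
v² = 2a·d ⇒ a = v²/(2d) = 5.9436² / (2 × 10.245) = 35.326 / 20.490 = 1.7241 m/s².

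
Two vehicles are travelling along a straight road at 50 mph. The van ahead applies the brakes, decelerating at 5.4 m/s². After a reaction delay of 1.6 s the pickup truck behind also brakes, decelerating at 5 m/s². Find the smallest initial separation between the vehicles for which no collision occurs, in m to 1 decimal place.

50 mph × 0.44704 = 22.3520 m/s.
Leader travels v²/(2a_L) = 499.612 / 10.800 = 46.260 m before stopping.
Follower covers v·t_r = 22.3520 × 1.6 = 35.763 m while reacting, then v²/(2a_F) = 499.612 / 10.000 = 49.961 m while braking, for a total of 35.763 + 49.961 = 85.724 m.
Since a_F ≤ a_L and the follower starts braking later, the follower is never slower than the leader, so the closest approach is when both have stopped.
Minimum gap = 85.724 − 46.260 = 39.464 m.

Minimum gap ≈ 39.5 m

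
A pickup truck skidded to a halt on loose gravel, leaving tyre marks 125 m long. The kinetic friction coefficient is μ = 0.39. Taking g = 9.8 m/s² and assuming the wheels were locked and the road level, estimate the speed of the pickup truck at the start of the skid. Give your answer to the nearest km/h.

Initial speed ≈ 111 km/h

Deceleration a = μg = 0.39 × 9.8 = 3.822 m/s².
v = √(2a·d) = √(2 × 3.822 × 125) = √955.500 = 30.9112 m/s.
= 30.9112 × 3.6 = 111.280 km/h.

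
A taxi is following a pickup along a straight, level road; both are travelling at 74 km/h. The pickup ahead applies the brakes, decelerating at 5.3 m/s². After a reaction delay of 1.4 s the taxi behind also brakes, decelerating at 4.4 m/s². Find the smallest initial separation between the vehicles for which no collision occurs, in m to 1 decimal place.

74 km/h ÷ 3.6 = 20.5556 m/s.
Leader travels v²/(2a_L) = 422.533 / 10.600 = 39.862 m before stopping.
Follower covers v·t_r = 20.5556 × 1.4 = 28.778 m while reacting, then v²/(2a_F) = 422.533 / 8.800 = 48.015 m while braking, for a total of 28.778 + 48.015 = 76.793 m.
Since a_F ≤ a_L and the follower starts braking later, the follower is never slower than the leader, so the closest approach is when both have stopped.
Minimum gap = 76.793 − 39.862 = 36.931 m.

Minimum gap ≈ 36.9 m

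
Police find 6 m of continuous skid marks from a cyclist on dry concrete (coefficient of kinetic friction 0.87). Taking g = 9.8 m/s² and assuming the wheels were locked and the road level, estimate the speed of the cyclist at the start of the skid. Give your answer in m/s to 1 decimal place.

Deceleration a = μg = 0.87 × 9.8 = 8.526 m/s².
v = √(2a·d) = √(2 × 8.526 × 6) = √102.312 = 10.1149 m/s.

Initial speed ≈ 10.1 m/s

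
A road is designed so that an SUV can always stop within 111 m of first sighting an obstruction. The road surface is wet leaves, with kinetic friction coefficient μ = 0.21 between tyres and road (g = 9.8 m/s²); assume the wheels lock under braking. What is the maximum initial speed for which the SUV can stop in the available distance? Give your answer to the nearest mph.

a = μg = 0.21 × 9.8 = 2.058 m/s².
v²/(2a) = d ⇒ v = √(2 × 2.058 × 111) = √456.88 = 21.3748 m/s.
21.3748 m/s ÷ 0.44704 = 47.814 mph.

Maximum speed ≈ 48 mph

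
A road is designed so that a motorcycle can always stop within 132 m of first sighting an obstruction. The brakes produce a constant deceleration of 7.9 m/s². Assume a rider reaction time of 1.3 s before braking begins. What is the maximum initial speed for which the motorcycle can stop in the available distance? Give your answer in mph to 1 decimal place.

Maximum speed ≈ 81.7 mph

Stopping distance: v·t_r + v²/(2a) = 132 with t_r = 1.3 s and a = 7.900 m/s².
So v² + 20.540 v − 2085.60 = 0.
Positive root: v = −a·t_r + √((a·t_r)² + 2a·d) = −10.270 + √(105.473 + 2085.60) = 36.5389 m/s.
36.5389 m/s ÷ 0.44704 = 81.735 mph.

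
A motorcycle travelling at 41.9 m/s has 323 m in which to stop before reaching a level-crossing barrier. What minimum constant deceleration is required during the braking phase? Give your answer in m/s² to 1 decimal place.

v² = 2a·d ⇒ a = v²/(2d) = 41.9000² / (2 × 323.000) = 1755.610 / 646.000 = 2.7177 m/s².

Required deceleration ≈ 2.7 m/s²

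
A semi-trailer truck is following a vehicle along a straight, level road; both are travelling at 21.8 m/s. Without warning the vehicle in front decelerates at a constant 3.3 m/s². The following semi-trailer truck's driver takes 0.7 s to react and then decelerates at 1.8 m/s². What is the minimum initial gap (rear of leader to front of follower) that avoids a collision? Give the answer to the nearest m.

Minimum gap ≈ 75 m

Leader travels v²/(2a_L) = 475.240 / 6.600 = 72.006 m before stopping.
Follower covers v·t_r = 21.8000 × 0.7 = 15.260 m while reacting, then v²/(2a_F) = 475.240 / 3.600 = 132.011 m while braking, for a total of 15.260 + 132.011 = 147.271 m.
Since a_F ≤ a_L and the follower starts braking later, the follower is never slower than the leader, so the closest approach is when both have stopped.
Minimum gap = 147.271 − 72.006 = 75.265 m.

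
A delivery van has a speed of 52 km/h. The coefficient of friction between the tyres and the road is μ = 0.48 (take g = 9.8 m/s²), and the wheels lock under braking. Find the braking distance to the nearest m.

Braking distance ≈ 22 m

52 km/h ÷ 3.6 = 14.4444 m/s.
a = μg = 0.48 × 9.8 = 4.704 m/s².
Braking distance = v²/(2a) = 14.4444² / (2 × 4.704) = 208.641 / 9.408 = 22.177 m.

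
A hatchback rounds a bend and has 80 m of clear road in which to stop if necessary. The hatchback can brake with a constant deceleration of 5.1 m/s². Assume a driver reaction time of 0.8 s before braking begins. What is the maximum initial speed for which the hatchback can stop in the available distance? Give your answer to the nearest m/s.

Stopping distance: v·t_r + v²/(2a) = 80 with t_r = 0.8 s and a = 5.100 m/s².
So v² + 8.160 v − 816.00 = 0.
Positive root: v = −a·t_r + √((a·t_r)² + 2a·d) = −4.080 + √(16.646 + 816.00) = 24.7756 m/s.

Maximum speed ≈ 25 m/s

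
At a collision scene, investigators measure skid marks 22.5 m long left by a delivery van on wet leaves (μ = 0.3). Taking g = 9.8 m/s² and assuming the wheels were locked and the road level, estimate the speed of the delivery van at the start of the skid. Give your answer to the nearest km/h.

Initial speed ≈ 41 km/h

Deceleration a = μg = 0.3 × 9.8 = 2.940 m/s².
v = √(2a·d) = √(2 × 2.940 × 22.5) = √132.300 = 11.5022 m/s.
= 11.5022 × 3.6 = 41.408 km/h.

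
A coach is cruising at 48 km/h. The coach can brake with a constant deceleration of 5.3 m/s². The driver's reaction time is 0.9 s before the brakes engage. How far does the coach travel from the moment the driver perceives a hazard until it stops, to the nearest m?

48 km/h ÷ 3.6 = 13.3333 m/s.
Reaction distance = v·t_r = 13.3333 × 0.9 = 12.000 m.
Braking distance = v²/(2a) = 13.3333² / (2 × 5.300) = 177.777 / 10.600 = 16.771 m.
Total = 12.000 + 16.771 = 28.771 m.

Total stopping distance ≈ 29 m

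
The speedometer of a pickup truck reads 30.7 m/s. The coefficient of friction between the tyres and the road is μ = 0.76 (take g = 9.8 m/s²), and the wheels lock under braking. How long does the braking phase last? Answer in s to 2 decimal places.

a = μg = 0.76 × 9.8 = 7.448 m/s².
Braking time = v/a = 30.7000 / 7.448 = 4.122 s.

Braking time ≈ 4.12 s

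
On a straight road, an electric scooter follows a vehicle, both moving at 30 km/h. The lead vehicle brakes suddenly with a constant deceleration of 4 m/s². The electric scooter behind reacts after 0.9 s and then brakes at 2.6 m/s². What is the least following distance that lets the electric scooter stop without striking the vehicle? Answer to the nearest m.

30 km/h ÷ 3.6 = 8.3333 m/s.
Leader travels v²/(2a_L) = 69.444 / 8.000 = 8.681 m before stopping.
Follower covers v·t_r = 8.3333 × 0.9 = 7.500 m while reacting, then v²/(2a_F) = 69.444 / 5.200 = 13.355 m while braking, for a total of 7.500 + 13.355 = 20.855 m.
Since a_F ≤ a_L and the follower starts braking later, the follower is never slower than the leader, so the closest approach is when both have stopped.
Minimum gap = 20.855 − 8.681 = 12.174 m.

Minimum gap ≈ 12 m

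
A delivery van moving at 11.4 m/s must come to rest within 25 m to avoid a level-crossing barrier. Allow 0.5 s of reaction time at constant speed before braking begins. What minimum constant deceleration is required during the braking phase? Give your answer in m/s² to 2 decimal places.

Distance covered during reaction = 11.4000 × 0.5 = 5.700 m.
Distance available for braking: 25 − 5.700 = 19.300 m.
v² = 2a·d ⇒ a = v²/(2d) = 11.4000² / (2 × 19.300) = 129.960 / 38.600 = 3.3668 m/s².

Required deceleration ≈ 3.37 m/s²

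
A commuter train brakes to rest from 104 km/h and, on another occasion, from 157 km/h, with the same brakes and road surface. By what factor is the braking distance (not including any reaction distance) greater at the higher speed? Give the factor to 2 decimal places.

Braking distance d = v²/(2a), so with a fixed, d ∝ v².
Factor = (157/104)² = 1.5096² = 2.2789.

Factor ≈ 2.28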